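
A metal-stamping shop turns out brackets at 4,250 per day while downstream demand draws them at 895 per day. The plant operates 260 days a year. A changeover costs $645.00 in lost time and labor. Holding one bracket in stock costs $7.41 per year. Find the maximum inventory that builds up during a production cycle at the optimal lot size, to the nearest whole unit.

Annual demand D = 895 × 260 = 232,700.
Production build-up factor (1 − d/p) = 1 − 895/4,250 = 0.7894.
Q* = √(2DS / (H(1 − d/p))) = √(2 × 232,700 × 645 / (7.41 × 0.7894)).
= √(300,183,000 / 5.8495) ≈ 7163.613.
Maximum inventory = Q*(1 − d/p) = 7163.613 × 0.7894 ≈ 5655.041.

I_max ≈ 5,655 brackets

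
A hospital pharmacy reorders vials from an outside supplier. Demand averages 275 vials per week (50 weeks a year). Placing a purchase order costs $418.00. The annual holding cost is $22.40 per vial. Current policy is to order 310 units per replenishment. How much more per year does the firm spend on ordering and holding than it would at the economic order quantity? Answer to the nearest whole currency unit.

Extra cost ≈ $5,966 per year

Annual demand D = 275 × 50 = 13,750.
EOQ = √(2DS/H) = √(2 × 13,750 × 418 / 22.4) ≈ 716.36.
Cost at Q* = (D/Q*)S + (Q*/2)H = √(2DSH) ≈ $16,046.43.
Cost at Q = 310: (13,750/310)×418 + (310/2)×22.4 = $18,540.32 + $3,472.00 = $22,012.32.
Excess = $22,012.32 − $16,046.43 = $5,965.89.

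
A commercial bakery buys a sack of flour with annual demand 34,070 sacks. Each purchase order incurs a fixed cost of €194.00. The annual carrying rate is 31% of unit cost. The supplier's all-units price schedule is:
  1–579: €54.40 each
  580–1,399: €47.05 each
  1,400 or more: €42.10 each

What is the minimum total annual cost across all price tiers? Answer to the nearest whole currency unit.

Holding cost per unit per year at price C is H = 0.31·C.
Evaluate total cost at each tier's feasible EOQ or, if the EOQ is below the tier, at the tier's minimum quantity.
Tier 1 (€54.40): EOQ = 885.4 exceeds tier's upper bound 579, so this tier is dominated.
EOQ at €47.05 = 952.0 (feasible in tier 2): TC = 34,070×€47.05 + (34,070/952.0)×194 + (952.0/2)×0.31×€47.05 = €1,616,879.03.
EOQ at €42.10 = 1006.4 < 1400, so use break Q=1400: TC = 34,070×€42.10 + (34,070/1400.0)×194 + (1400.0/2)×0.31×€42.10 = €1,448,203.83.
Lowest total cost among the candidates is at Q = 1400.0.

TC* ≈ €1,448,204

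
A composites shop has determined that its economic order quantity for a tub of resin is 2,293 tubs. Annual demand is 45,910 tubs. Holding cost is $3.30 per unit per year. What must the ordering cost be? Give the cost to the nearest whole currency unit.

The basic EOQ model gives Q* = √(2DS/H); rearrange for the unknown.
From Q* = √(2DS/H): S = Q*²H / (2D) = 2,293² × 3.3 / (2 × 45,910) = 188.9665.

S ≈ $189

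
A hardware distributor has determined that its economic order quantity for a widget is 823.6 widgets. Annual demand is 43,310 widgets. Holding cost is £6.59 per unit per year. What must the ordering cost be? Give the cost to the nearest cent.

The basic EOQ model gives Q* = √(2DS/H); rearrange for the unknown.
From Q* = √(2DS/H): S = Q*²H / (2D) = 823.6² × 6.59 / (2 × 43,310) = 51.6060.

S ≈ £51.61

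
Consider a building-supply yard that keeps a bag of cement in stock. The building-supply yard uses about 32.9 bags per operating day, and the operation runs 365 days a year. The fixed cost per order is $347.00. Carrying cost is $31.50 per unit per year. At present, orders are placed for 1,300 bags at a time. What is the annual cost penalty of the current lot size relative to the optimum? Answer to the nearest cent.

Annual demand D = 32.9 × 365 = 12,008.5.
EOQ = √(2DS/H) = √(2 × 12,008.5 × 347 / 31.5) ≈ 514.36.
Cost at Q* = (D/Q*)S + (Q*/2)H = √(2DSH) ≈ $16,202.40.
Cost at Q = 1,300: (12,008.5/1,300)×347 + (1,300/2)×31.5 = $3,205.35 + $20,475.00 = $23,680.35.
Excess = $23,680.35 − $16,202.40 = $7,477.94.

Extra cost ≈ $7,477.94 per year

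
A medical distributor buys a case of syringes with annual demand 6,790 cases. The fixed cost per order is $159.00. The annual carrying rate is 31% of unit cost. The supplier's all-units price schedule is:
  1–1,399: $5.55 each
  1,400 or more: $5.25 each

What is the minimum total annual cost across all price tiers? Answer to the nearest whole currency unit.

Holding cost per unit per year at price C is H = 0.31·C.
Candidates are each tier's EOQ (if it falls in that tier) and each price-break quantity.
EOQ at $5.55 = 1120.3 (feasible in tier 1): TC = 6,790×$5.55 + (6,790/1120.3)×159 + (1120.3/2)×0.31×$5.55 = $39,611.92.
EOQ at $5.25 = 1151.8 < 1400, so use break Q=1400: TC = 6,790×$5.25 + (6,790/1400.0)×159 + (1400.0/2)×0.31×$5.25 = $37,557.90.
Lowest total cost among the candidates is at Q = 1400.0.

TC* ≈ $37,558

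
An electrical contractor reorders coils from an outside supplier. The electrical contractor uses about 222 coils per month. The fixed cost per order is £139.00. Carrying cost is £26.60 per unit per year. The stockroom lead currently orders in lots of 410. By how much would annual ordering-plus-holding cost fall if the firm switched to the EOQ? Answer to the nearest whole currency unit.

Extra cost ≈ £1,918 per year

Annual demand D = 222 × 12 = 2,664.
EOQ = √(2DS/H) = √(2 × 2,664 × 139 / 26.6) ≈ 166.86.
Cost at Q* = (D/Q*)S + (Q*/2)H = √(2DSH) ≈ £4,438.44.
Cost at Q = 410: (2,664/410)×139 + (410/2)×26.6 = £903.16 + £5,453.00 = £6,356.16.
Excess = £6,356.16 − £4,438.44 = £1,917.72.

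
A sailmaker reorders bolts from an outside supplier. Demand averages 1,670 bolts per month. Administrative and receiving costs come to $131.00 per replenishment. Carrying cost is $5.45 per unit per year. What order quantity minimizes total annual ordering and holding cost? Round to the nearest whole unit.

Annual demand D = 1,670 × 12 = 20,040.
EOQ = √(2DS / H) = √(2 × 20,040 × 131 / 5.45).
= √(5,250,480 / 5.45) = √963,390.8257 ≈ 981.525.

Q* ≈ 982 bolts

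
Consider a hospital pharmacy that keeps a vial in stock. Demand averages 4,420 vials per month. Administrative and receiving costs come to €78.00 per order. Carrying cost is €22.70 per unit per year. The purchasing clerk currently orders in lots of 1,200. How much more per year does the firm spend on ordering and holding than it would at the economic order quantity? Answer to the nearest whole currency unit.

Extra cost ≈ €3,363 per year

Annual demand D = 4,420 × 12 = 53,040.
EOQ = √(2DS/H) = √(2 × 53,040 × 78 / 22.7) ≈ 603.74.
Cost at Q* = (D/Q*)S + (Q*/2)H = √(2DSH) ≈ €13,704.94.
Cost at Q = 1,200: (53,040/1,200)×78 + (1,200/2)×22.7 = €3,447.60 + €13,620.00 = €17,067.60.
Excess = €17,067.60 − €13,704.94 = €3,362.66.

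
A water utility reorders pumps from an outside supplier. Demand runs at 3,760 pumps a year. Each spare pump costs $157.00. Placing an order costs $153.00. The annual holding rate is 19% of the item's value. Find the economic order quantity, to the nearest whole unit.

Q* ≈ 196 pumps

Holding cost H = 0.19 × $157.00 = $29.8300 per unit per year.
EOQ = √(2DS / H) = √(2 × 3,760 × 153 / 29.83).
= √(1,150,560 / 29.83) = √38,570.5665 ≈ 196.394.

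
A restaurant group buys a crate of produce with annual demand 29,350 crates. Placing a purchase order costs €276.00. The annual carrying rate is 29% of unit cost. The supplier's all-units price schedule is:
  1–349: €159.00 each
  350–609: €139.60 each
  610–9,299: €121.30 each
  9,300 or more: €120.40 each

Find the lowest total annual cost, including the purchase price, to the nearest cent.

TC* ≈ €3,584,027.78

Holding cost per unit per year at price C is H = 0.29·C.
Candidates are each tier's EOQ (if it falls in that tier) and each price-break quantity.
Tier 1 (€159.00): EOQ = 592.8 exceeds tier's upper bound 349, so this tier is dominated.
Tier 2 (€139.60): EOQ = 632.6 exceeds tier's upper bound 609, so this tier is dominated.
EOQ at €121.30 = 678.6 (feasible in tier 3): TC = 29,350×€121.30 + (29,350/678.6)×276 + (678.6/2)×0.29×€121.30 = €3,584,027.78.
EOQ at €120.40 = 681.2 < 9300, so use break Q=9300: TC = 29,350×€120.40 + (29,350/9300.0)×276 + (9300.0/2)×0.29×€120.40 = €3,696,970.43.
Lowest total cost among the candidates is at Q = 678.6.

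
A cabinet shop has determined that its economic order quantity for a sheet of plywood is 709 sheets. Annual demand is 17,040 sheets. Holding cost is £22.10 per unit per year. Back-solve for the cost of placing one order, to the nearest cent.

S ≈ £325.98

The basic EOQ model gives Q* = √(2DS/H); rearrange for the unknown.
From Q* = √(2DS/H): S = Q*²H / (2D) = 709² × 22.1 / (2 × 17,040) = 325.9756.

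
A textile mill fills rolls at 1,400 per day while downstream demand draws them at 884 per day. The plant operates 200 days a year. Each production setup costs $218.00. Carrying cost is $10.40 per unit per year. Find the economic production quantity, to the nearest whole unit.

Annual demand D = 884 × 200 = 176,800.
Production build-up factor (1 − d/p) = 1 − 884/1,400 = 0.3686.
Q* = √(2DS / (H(1 − d/p))) = √(2 × 176,800 × 218 / (10.4 × 0.3686)).
= √(77,084,800 / 3.8331) ≈ 4484.426.

Q* ≈ 4,484 rolls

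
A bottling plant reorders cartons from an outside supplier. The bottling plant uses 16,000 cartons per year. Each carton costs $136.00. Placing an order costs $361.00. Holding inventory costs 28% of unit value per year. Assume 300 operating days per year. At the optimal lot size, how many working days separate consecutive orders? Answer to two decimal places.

Holding cost H = 0.28 × $136.00 = $38.0800 per unit per year.
EOQ = √(2DS/H) = √(2 × 16,000 × 361 / 38.08) ≈ 550.78.
Cycle time = Q*/D × 300 = 550.78 / 16,000 × 300 ≈ 10.327 days.

T ≈ 10.33 days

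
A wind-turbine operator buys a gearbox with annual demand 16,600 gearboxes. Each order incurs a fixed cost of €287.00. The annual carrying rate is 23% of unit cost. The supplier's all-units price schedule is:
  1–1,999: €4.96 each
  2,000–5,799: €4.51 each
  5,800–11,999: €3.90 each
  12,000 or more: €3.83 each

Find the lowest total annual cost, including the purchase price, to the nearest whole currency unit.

TC* ≈ €68,163

Holding cost per unit per year at price C is H = 0.23·C.
Candidates are each tier's EOQ (if it falls in that tier) and each price-break quantity.
Tier 1 (€4.96): EOQ = 2890.0 exceeds tier's upper bound 1999, so this tier is dominated.
EOQ at €4.51 = 3030.8 (feasible in tier 2): TC = 16,600×€4.51 + (16,600/3030.8)×287 + (3030.8/2)×0.23×€4.51 = €78,009.85.
EOQ at €3.90 = 3259.2 < 5800, so use break Q=5800: TC = 16,600×€3.90 + (16,600/5800.0)×287 + (5800.0/2)×0.23×€3.90 = €68,162.71.
EOQ at €3.83 = 3288.9 < 12000, so use break Q=12000: TC = 16,600×€3.83 + (16,600/12000.0)×287 + (12000.0/2)×0.23×€3.83 = €69,260.42.
Lowest total cost among the candidates is at Q = 5800.0.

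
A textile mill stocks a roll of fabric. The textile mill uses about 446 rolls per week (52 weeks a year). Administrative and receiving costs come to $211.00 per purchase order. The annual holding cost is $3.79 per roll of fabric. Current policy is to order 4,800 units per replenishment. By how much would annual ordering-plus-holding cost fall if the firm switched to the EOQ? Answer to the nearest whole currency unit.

Annual demand D = 446 × 52 = 23,192.
EOQ = √(2DS/H) = √(2 × 23,192 × 211 / 3.79) ≈ 1606.96.
Cost at Q* = (D/Q*)S + (Q*/2)H = √(2DSH) ≈ $6,090.39.
Cost at Q = 4,800: (23,192/4,800)×211 + (4,800/2)×3.79 = $1,019.48 + $9,096.00 = $10,115.48.
Excess = $10,115.48 − $6,090.39 = $4,025.09.

Extra cost ≈ $4,025 per year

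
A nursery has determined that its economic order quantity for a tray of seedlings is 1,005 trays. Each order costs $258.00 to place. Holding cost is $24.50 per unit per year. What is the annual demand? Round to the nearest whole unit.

The basic EOQ model gives Q* = √(2DS/H); rearrange for the unknown.
From Q* = √(2DS/H): D = Q*²H / (2S) = 1,005² × 24.5 / (2 × 258) = 47956.613.

D ≈ 47,957 trays per year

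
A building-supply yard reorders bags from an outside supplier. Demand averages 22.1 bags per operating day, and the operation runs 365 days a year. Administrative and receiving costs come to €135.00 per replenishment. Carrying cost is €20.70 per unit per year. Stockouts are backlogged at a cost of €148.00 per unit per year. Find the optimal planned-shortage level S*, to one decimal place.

S* ≈ 42.5 bags

Annual demand D = 22.1 × 365 = 8,066.5.
With planned backorders, Q* = √(2DS/H) · √((H+B)/B).
√(2DS/H) = √(2 × 8,066.5 × 135 / 20.7) = 324.369.
√((H+B)/B) = √((20.7+148)/148) = 1.0676.
Q* ≈ 346.311.
S* = Q* · H/(H+B) = 346.311 × 20.7/168.7 ≈ 42.493.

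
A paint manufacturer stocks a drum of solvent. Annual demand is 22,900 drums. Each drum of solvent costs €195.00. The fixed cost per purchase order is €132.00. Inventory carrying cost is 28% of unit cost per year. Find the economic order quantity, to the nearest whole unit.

Q* ≈ 333 drums

Holding cost H = 0.28 × €195.00 = €54.6000 per unit per year.
EOQ = √(2DS / H) = √(2 × 22,900 × 132 / 54.6).
= √(6,045,600 / 54.6) = √110,725.2747 ≈ 332.754.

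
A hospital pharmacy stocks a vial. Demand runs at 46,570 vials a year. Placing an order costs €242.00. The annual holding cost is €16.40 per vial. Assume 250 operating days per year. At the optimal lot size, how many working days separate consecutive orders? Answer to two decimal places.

T ≈ 6.29 days

EOQ = √(2DS/H) = √(2 × 46,570 × 242 / 16.4) ≈ 1172.34.
Cycle time = Q*/D × 250 = 1172.34 / 46,570 × 250 ≈ 6.293 days.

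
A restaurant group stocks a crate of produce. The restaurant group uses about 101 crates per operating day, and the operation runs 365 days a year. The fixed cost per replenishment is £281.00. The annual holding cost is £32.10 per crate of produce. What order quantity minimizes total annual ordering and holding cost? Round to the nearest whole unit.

Annual demand D = 101 × 365 = 36,865.
EOQ = √(2DS / H) = √(2 × 36,865 × 281 / 32.1).
= √(20,718,130 / 32.1) = √645,424.6106 ≈ 803.383.

Q* ≈ 803 crates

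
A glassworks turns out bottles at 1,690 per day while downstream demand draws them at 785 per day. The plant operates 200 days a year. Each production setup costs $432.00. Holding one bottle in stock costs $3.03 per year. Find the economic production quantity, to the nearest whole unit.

Q* ≈ 9,143 bottles

Annual demand D = 785 × 200 = 157,000.
Production build-up factor (1 − d/p) = 1 − 785/1,690 = 0.5355.
Q* = √(2DS / (H(1 − d/p))) = √(2 × 157,000 × 432 / (3.03 × 0.5355)).
= √(135,648,000 / 1.6226) ≈ 9143.331.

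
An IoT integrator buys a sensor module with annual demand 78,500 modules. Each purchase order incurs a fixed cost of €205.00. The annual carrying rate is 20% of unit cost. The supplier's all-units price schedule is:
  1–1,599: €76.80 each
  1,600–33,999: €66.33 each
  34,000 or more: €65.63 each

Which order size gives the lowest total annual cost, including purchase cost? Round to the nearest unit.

Q* ≈ 1,600 modules

Holding cost per unit per year at price C is H = 0.20·C.
For each price level, check whether its EOQ is feasible; otherwise the best quantity at that price is the breakpoint.
EOQ at €76.80 = 1447.5 (feasible in tier 1): TC = 78,500×€76.80 + (78,500/1447.5)×205 + (1447.5/2)×0.20×€76.80 = €6,051,034.24.
EOQ at €66.33 = 1557.6 < 1600, so use break Q=1600: TC = 78,500×€66.33 + (78,500/1600.0)×205 + (1600.0/2)×0.20×€66.33 = €5,227,575.61.
EOQ at €65.63 = 1565.9 < 34000, so use break Q=34000: TC = 78,500×€65.63 + (78,500/34000.0)×205 + (34000.0/2)×0.20×€65.63 = €5,375,570.31.
Lowest total cost is €5,227,575.61 at Q = 1600.0.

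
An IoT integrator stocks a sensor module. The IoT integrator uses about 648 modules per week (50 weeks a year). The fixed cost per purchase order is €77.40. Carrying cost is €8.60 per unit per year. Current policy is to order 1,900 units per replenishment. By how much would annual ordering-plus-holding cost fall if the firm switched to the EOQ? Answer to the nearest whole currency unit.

Annual demand D = 648 × 50 = 32,400.
EOQ = √(2DS/H) = √(2 × 32,400 × 77.4 / 8.6) ≈ 763.68.
Cost at Q* = (D/Q*)S + (Q*/2)H = √(2DSH) ≈ €6,567.61.
Cost at Q = 1,900: (32,400/1,900)×77.4 + (1,900/2)×8.6 = €1,319.87 + €8,170.00 = €9,489.87.
Excess = €9,489.87 − €6,567.61 = €2,922.27.

Extra cost ≈ €2,922 per year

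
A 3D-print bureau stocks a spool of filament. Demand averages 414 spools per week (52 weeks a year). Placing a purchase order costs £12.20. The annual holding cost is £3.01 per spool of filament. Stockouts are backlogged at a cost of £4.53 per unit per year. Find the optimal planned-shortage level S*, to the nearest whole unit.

S* ≈ 215 spools

Annual demand D = 414 × 52 = 21,528.
With planned backorders, Q* = √(2DS/H) · √((H+B)/B).
√(2DS/H) = √(2 × 21,528 × 12.2 / 3.01) = 417.747.
√((H+B)/B) = √((3.01+4.53)/4.53) = 1.2901.
Q* ≈ 538.952.
S* = Q* · H/(H+B) = 538.952 × 3.01/7.54 ≈ 215.152.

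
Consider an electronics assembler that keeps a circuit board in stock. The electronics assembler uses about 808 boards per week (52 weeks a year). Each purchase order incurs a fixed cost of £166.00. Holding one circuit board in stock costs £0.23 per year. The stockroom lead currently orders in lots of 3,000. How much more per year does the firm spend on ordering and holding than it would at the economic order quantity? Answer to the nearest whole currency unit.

Extra cost ≈ £879 per year

Annual demand D = 808 × 52 = 42,016.
EOQ = √(2DS/H) = √(2 × 42,016 × 166 / 0.23) ≈ 7787.76.
Cost at Q* = (D/Q*)S + (Q*/2)H = √(2DSH) ≈ £1,791.18.
Cost at Q = 3,000: (42,016/3,000)×166 + (3,000/2)×0.23 = £2,324.89 + £345.00 = £2,669.89.
Excess = £2,669.89 − £1,791.18 = £878.70.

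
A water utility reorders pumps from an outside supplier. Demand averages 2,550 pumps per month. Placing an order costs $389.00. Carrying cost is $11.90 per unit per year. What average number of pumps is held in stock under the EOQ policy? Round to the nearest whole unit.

Average inventory ≈ 707 pumps

Annual demand D = 2,550 × 12 = 30,600.
EOQ = √(2DS/H) = √(2 × 30,600 × 389 / 11.9) ≈ 1414.42.
Average inventory = Q*/2 ≈ 1414.42 / 2 = 707.208.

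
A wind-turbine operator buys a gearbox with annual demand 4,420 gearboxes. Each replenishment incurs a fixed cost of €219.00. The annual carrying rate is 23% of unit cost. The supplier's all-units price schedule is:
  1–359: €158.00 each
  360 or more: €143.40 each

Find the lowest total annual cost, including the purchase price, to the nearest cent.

Holding cost per unit per year at price C is H = 0.23·C.
For each price level, check whether its EOQ is feasible; otherwise the best quantity at that price is the breakpoint.
EOQ at €158.00 = 230.8 (feasible in tier 1): TC = 4,420×€158.00 + (4,420/230.8)×219 + (230.8/2)×0.23×€158.00 = €706,747.66.
EOQ at €143.40 = 242.3 < 360, so use break Q=360: TC = 4,420×€143.40 + (4,420/360.0)×219 + (360.0/2)×0.23×€143.40 = €642,453.59.
Lowest total cost among the candidates is at Q = 360.0.

TC* ≈ €642,453.59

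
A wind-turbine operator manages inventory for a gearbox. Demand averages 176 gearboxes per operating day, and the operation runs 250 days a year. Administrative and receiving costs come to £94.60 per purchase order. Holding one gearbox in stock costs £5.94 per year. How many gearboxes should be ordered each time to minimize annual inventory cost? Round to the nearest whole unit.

Annual demand D = 176 × 250 = 44,000.
EOQ = √(2DS / H) = √(2 × 44,000 × 94.6 / 5.94).
= √(8,324,800 / 5.94) = √1,401,481.4815 ≈ 1183.842.

Q* ≈ 1,184 gearboxes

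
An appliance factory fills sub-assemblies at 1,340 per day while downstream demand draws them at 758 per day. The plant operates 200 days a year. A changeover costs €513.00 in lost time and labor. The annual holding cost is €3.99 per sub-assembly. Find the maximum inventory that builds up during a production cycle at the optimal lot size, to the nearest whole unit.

I_max ≈ 4,115 sub-assemblies

Annual demand D = 758 × 200 = 151,600.
Production build-up factor (1 − d/p) = 1 − 758/1,340 = 0.4343.
Q* = √(2DS / (H(1 − d/p))) = √(2 × 151,600 × 513 / (3.99 × 0.4343)).
= √(155,541,600 / 1.733) ≈ 9473.877.
Maximum inventory = Q*(1 − d/p) = 9473.877 × 0.4343 ≈ 4114.773.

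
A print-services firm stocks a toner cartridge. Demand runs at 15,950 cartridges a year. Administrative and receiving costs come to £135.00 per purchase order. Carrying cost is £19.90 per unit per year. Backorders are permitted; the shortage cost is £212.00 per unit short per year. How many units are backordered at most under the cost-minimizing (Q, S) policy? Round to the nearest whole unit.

With planned backorders, Q* = √(2DS/H) · √((H+B)/B).
√(2DS/H) = √(2 × 15,950 × 135 / 19.9) = 465.196.
√((H+B)/B) = √((19.9+212)/212) = 1.0459.
Q* ≈ 486.540.
S* = Q* · H/(H+B) = 486.540 × 19.9/231.9 ≈ 41.751.

S* ≈ 42 cartridges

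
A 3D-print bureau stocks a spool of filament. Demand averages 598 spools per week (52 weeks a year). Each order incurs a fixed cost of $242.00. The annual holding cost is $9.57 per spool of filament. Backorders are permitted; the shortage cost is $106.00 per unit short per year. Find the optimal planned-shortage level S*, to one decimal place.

S* ≈ 108.4 spools

Annual demand D = 598 × 52 = 31,096.
With planned backorders, Q* = √(2DS/H) · √((H+B)/B).
√(2DS/H) = √(2 × 31,096 × 242 / 9.57) = 1254.062.
√((H+B)/B) = √((9.57+106)/106) = 1.0442.
Q* ≈ 1309.449.
S* = Q* · H/(H+B) = 1309.449 × 9.57/115.57 ≈ 108.431.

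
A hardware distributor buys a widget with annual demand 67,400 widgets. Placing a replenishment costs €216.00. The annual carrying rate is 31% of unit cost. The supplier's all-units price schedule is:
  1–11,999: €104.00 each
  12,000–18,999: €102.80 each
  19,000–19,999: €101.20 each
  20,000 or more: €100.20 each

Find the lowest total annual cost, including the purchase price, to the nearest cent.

TC* ≈ €7,040,238.63

Holding cost per unit per year at price C is H = 0.31·C.
Candidates are each tier's EOQ (if it falls in that tier) and each price-break quantity.
EOQ at €104.00 = 950.3 (feasible in tier 1): TC = 67,400×€104.00 + (67,400/950.3)×216 + (950.3/2)×0.31×€104.00 = €7,040,238.63.
EOQ at €102.80 = 955.9 < 12000, so use break Q=12000: TC = 67,400×€102.80 + (67,400/12000.0)×216 + (12000.0/2)×0.31×€102.80 = €7,121,141.20.
EOQ at €101.20 = 963.4 < 19000, so use break Q=19000: TC = 67,400×€101.20 + (67,400/19000.0)×216 + (19000.0/2)×0.31×€101.20 = €7,119,680.23.
EOQ at €100.20 = 968.2 < 20000, so use break Q=20000: TC = 67,400×€100.20 + (67,400/20000.0)×216 + (20000.0/2)×0.31×€100.20 = €7,064,827.92.
Lowest total cost among the candidates is at Q = 950.3.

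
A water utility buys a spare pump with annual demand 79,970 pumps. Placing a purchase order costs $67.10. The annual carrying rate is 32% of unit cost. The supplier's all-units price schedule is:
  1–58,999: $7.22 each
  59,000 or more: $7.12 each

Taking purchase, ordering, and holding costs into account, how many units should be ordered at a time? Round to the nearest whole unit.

Holding cost per unit per year at price C is H = 0.32·C.
For each price level, check whether its EOQ is feasible; otherwise the best quantity at that price is the breakpoint.
EOQ at $7.22 = 2155.2 (feasible in tier 1): TC = 79,970×$7.22 + (79,970/2155.2)×67.1 + (2155.2/2)×0.32×$7.22 = $582,362.87.
EOQ at $7.12 = 2170.3 < 59000, so use break Q=59000: TC = 79,970×$7.12 + (79,970/59000.0)×67.1 + (59000.0/2)×0.32×$7.12 = $636,690.15.
Lowest total cost is $582,362.87 at Q = 2155.2.

Q* ≈ 2,155 pumps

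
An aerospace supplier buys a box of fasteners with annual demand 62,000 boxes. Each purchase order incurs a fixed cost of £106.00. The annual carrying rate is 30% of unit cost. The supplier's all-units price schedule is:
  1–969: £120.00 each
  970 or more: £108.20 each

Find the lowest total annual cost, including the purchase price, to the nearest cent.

Holding cost per unit per year at price C is H = 0.30·C.
For each price level, check whether its EOQ is feasible; otherwise the best quantity at that price is the breakpoint.
EOQ at £120.00 = 604.2 (feasible in tier 1): TC = 62,000×£120.00 + (62,000/604.2)×106 + (604.2/2)×0.30×£120.00 = £7,461,752.79.
EOQ at £108.20 = 636.3 < 970, so use break Q=970: TC = 62,000×£108.20 + (62,000/970.0)×106 + (970.0/2)×0.30×£108.20 = £6,730,918.36.
Lowest total cost among the candidates is at Q = 970.0.

TC* ≈ £6,730,918.36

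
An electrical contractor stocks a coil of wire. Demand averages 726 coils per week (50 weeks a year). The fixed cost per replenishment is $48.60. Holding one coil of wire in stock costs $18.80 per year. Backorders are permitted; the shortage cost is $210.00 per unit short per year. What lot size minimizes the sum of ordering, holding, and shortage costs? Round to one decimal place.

Q* ≈ 452.2 coils

Annual demand D = 726 × 50 = 36,300.
With planned backorders, Q* = √(2DS/H) · √((H+B)/B).
√(2DS/H) = √(2 × 36,300 × 48.6 / 18.8) = 433.219.
√((H+B)/B) = √((18.8+210)/210) = 1.0438.
Q* ≈ 452.195.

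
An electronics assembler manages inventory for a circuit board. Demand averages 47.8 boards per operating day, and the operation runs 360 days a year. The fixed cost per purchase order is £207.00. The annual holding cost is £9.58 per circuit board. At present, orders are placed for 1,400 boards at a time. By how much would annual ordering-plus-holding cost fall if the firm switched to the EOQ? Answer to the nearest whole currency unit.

Annual demand D = 47.8 × 360 = 17,208.
EOQ = √(2DS/H) = √(2 × 17,208 × 207 / 9.58) ≈ 862.35.
Cost at Q* = (D/Q*)S + (Q*/2)H = √(2DSH) ≈ £8,261.29.
Cost at Q = 1,400: (17,208/1,400)×207 + (1,400/2)×9.58 = £2,544.33 + £6,706.00 = £9,250.33.
Excess = £9,250.33 − £8,261.29 = £989.03.

Extra cost ≈ £989 per year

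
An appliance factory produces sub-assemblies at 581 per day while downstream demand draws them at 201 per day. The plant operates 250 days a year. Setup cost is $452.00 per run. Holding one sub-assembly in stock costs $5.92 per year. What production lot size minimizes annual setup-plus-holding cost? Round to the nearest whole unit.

Q* ≈ 3,425 sub-assemblies

Annual demand D = 201 × 250 = 50,250.
Production build-up factor (1 − d/p) = 1 − 201/581 = 0.6540.
Q* = √(2DS / (H(1 − d/p))) = √(2 × 50,250 × 452 / (5.92 × 0.6540)).
= √(45,426,000 / 3.8719) ≈ 3425.214.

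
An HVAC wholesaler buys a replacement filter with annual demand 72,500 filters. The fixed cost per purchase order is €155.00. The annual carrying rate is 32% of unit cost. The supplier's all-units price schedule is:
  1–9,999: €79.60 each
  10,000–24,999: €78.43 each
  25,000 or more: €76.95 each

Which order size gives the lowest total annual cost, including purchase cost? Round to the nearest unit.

Holding cost per unit per year at price C is H = 0.32·C.
Candidates are each tier's EOQ (if it falls in that tier) and each price-break quantity.
EOQ at €79.60 = 939.3 (feasible in tier 1): TC = 72,500×€79.60 + (72,500/939.3)×155 + (939.3/2)×0.32×€79.60 = €5,794,926.62.
EOQ at €78.43 = 946.3 < 10000, so use break Q=10000: TC = 72,500×€78.43 + (72,500/10000.0)×155 + (10000.0/2)×0.32×€78.43 = €5,812,786.75.
EOQ at €76.95 = 955.4 < 25000, so use break Q=25000: TC = 72,500×€76.95 + (72,500/25000.0)×155 + (25000.0/2)×0.32×€76.95 = €5,887,124.50.
Lowest total cost is €5,794,926.62 at Q = 939.3.

Q* ≈ 939 filters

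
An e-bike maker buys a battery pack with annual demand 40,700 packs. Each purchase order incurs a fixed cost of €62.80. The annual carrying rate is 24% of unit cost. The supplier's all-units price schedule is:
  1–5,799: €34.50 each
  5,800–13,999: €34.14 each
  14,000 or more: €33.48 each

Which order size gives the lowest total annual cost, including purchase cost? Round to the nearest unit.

Holding cost per unit per year at price C is H = 0.24·C.
Candidates are each tier's EOQ (if it falls in that tier) and each price-break quantity.
EOQ at €34.50 = 785.7 (feasible in tier 1): TC = 40,700×€34.50 + (40,700/785.7)×62.8 + (785.7/2)×0.24×€34.50 = €1,410,655.90.
EOQ at €34.14 = 789.9 < 5800, so use break Q=5800: TC = 40,700×€34.14 + (40,700/5800.0)×62.8 + (5800.0/2)×0.24×€34.14 = €1,413,700.12.
EOQ at €33.48 = 797.6 < 14000, so use break Q=14000: TC = 40,700×€33.48 + (40,700/14000.0)×62.8 + (14000.0/2)×0.24×€33.48 = €1,419,064.97.
Lowest total cost is €1,410,655.90 at Q = 785.7.

Q* ≈ 786 packs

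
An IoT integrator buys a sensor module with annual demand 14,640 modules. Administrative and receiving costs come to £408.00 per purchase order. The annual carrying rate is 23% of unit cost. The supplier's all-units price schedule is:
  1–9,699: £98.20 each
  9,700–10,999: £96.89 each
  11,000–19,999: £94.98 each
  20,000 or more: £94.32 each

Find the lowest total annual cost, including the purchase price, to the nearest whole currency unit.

Holding cost per unit per year at price C is H = 0.23·C.
Evaluate total cost at each tier's feasible EOQ or, if the EOQ is below the tier, at the tier's minimum quantity.
EOQ at £98.20 = 727.3 (feasible in tier 1): TC = 14,640×£98.20 + (14,640/727.3)×408 + (727.3/2)×0.23×£98.20 = £1,454,074.13.
EOQ at £96.89 = 732.2 < 9700, so use break Q=9700: TC = 14,640×£96.89 + (14,640/9700.0)×408 + (9700.0/2)×0.23×£96.89 = £1,527,166.18.
EOQ at £94.98 = 739.5 < 11000, so use break Q=11000: TC = 14,640×£94.98 + (14,640/11000.0)×408 + (11000.0/2)×0.23×£94.98 = £1,511,199.91.
EOQ at £94.32 = 742.1 < 20000, so use break Q=20000: TC = 14,640×£94.32 + (14,640/20000.0)×408 + (20000.0/2)×0.23×£94.32 = £1,598,079.46.
Lowest total cost among the candidates is at Q = 727.3.

TC* ≈ £1,454,074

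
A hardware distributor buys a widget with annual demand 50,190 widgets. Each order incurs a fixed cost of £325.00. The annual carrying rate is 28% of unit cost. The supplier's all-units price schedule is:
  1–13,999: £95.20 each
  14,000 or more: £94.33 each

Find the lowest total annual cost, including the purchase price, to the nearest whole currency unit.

Holding cost per unit per year at price C is H = 0.28·C.
For each price level, check whether its EOQ is feasible; otherwise the best quantity at that price is the breakpoint.
EOQ at £95.20 = 1106.3 (feasible in tier 1): TC = 50,190×£95.20 + (50,190/1106.3)×325 + (1106.3/2)×0.28×£95.20 = £4,807,577.18.
EOQ at £94.33 = 1111.4 < 14000, so use break Q=14000: TC = 50,190×£94.33 + (50,190/14000.0)×325 + (14000.0/2)×0.28×£94.33 = £4,920,474.62.
Lowest total cost among the candidates is at Q = 1106.3.

TC* ≈ £4,807,577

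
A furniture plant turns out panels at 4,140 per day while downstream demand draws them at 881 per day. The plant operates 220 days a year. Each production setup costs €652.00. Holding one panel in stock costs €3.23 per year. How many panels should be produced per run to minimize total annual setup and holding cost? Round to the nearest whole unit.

Q* ≈ 9,970 panels

Annual demand D = 881 × 220 = 193,820.
Production build-up factor (1 − d/p) = 1 − 881/4,140 = 0.7872.
Q* = √(2DS / (H(1 − d/p))) = √(2 × 193,820 × 652 / (3.23 × 0.7872)).
= √(252,741,280 / 2.5426) ≈ 9969.992.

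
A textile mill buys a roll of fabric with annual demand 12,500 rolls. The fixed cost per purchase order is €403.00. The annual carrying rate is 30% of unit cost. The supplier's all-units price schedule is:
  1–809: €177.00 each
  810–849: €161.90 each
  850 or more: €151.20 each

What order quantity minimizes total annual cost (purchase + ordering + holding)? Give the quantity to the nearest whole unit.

Q* ≈ 850 rolls

Holding cost per unit per year at price C is H = 0.30·C.
For each price level, check whether its EOQ is feasible; otherwise the best quantity at that price is the breakpoint.
EOQ at €177.00 = 435.6 (feasible in tier 1): TC = 12,500×€177.00 + (12,500/435.6)×403 + (435.6/2)×0.30×€177.00 = €2,235,629.69.
EOQ at €161.90 = 455.4 < 810, so use break Q=810: TC = 12,500×€161.90 + (12,500/810.0)×403 + (810.0/2)×0.30×€161.90 = €2,049,639.99.
EOQ at €151.20 = 471.3 < 850, so use break Q=850: TC = 12,500×€151.20 + (12,500/850.0)×403 + (850.0/2)×0.30×€151.20 = €1,915,204.47.
Lowest total cost is €1,915,204.47 at Q = 850.0.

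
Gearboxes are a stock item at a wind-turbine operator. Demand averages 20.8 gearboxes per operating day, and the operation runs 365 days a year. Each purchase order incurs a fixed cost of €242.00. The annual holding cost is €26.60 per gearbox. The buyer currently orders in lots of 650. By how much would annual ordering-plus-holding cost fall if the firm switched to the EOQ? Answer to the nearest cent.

Annual demand D = 20.8 × 365 = 7,592.
EOQ = √(2DS/H) = √(2 × 7,592 × 242 / 26.6) ≈ 371.67.
Cost at Q* = (D/Q*)S + (Q*/2)H = √(2DSH) ≈ €9,886.48.
Cost at Q = 650: (7,592/650)×242 + (650/2)×26.6 = €2,826.56 + €8,645.00 = €11,471.56.
Excess = €11,471.56 − €9,886.48 = €1,585.08.

Extra cost ≈ €1,585.08 per year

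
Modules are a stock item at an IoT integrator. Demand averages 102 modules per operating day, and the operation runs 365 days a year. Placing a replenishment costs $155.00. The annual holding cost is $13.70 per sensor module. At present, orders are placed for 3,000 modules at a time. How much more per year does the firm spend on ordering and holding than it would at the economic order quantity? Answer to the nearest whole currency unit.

Extra cost ≈ $9,899 per year

Annual demand D = 102 × 365 = 37,230.
EOQ = √(2DS/H) = √(2 × 37,230 × 155 / 13.7) ≈ 917.84.
Cost at Q* = (D/Q*)S + (Q*/2)H = √(2DSH) ≈ $12,574.41.
Cost at Q = 3,000: (37,230/3,000)×155 + (3,000/2)×13.7 = $1,923.55 + $20,550.00 = $22,473.55.
Excess = $22,473.55 − $12,574.41 = $9,899.14.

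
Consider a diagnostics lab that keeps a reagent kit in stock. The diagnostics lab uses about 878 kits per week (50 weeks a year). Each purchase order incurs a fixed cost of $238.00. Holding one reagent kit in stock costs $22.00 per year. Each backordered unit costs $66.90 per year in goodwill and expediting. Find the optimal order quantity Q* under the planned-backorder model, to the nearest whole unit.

Annual demand D = 878 × 50 = 43,900.
With planned backorders, Q* = √(2DS/H) · √((H+B)/B).
√(2DS/H) = √(2 × 43,900 × 238 / 22) = 974.595.
√((H+B)/B) = √((22+66.9)/66.9) = 1.1528.
Q* ≈ 1123.472.

Q* ≈ 1,123 kits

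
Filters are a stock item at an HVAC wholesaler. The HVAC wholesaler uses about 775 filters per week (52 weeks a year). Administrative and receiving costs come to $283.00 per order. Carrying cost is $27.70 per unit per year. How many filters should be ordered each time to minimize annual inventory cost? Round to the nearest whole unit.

Annual demand D = 775 × 52 = 40,300.
EOQ = √(2DS / H) = √(2 × 40,300 × 283 / 27.7).
= √(22,809,800 / 27.7) = √823,458.4838 ≈ 907.446.

Q* ≈ 907 filters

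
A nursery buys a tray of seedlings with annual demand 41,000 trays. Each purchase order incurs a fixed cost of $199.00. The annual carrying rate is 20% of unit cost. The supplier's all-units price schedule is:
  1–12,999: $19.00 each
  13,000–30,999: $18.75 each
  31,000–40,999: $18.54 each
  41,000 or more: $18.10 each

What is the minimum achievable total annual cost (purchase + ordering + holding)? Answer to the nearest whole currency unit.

TC* ≈ $786,875

Holding cost per unit per year at price C is H = 0.20·C.
Evaluate total cost at each tier's feasible EOQ or, if the EOQ is below the tier, at the tier's minimum quantity.
EOQ at $19.00 = 2072.2 (feasible in tier 1): TC = 41,000×$19.00 + (41,000/2072.2)×199 + (2072.2/2)×0.20×$19.00 = $786,874.54.
EOQ at $18.75 = 2086.0 < 13000, so use break Q=13000: TC = 41,000×$18.75 + (41,000/13000.0)×199 + (13000.0/2)×0.20×$18.75 = $793,752.62.
EOQ at $18.54 = 2097.8 < 31000, so use break Q=31000: TC = 41,000×$18.54 + (41,000/31000.0)×199 + (31000.0/2)×0.20×$18.54 = $817,877.19.
EOQ at $18.10 = 2123.1 < 41000, so use break Q=41000: TC = 41,000×$18.10 + (41,000/41000.0)×199 + (41000.0/2)×0.20×$18.10 = $816,509.00.
Lowest total cost among the candidates is at Q = 2072.2.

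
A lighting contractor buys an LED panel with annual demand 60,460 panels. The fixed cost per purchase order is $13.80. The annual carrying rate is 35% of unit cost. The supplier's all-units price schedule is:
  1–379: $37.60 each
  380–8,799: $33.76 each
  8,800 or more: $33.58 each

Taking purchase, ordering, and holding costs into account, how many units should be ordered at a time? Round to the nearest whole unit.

Holding cost per unit per year at price C is H = 0.35·C.
For each price level, check whether its EOQ is feasible; otherwise the best quantity at that price is the breakpoint.
EOQ at $37.60 = 356.1 (feasible in tier 1): TC = 60,460×$37.60 + (60,460/356.1)×13.8 + (356.1/2)×0.35×$37.60 = $2,277,982.15.
EOQ at $33.76 = 375.8 < 380, so use break Q=380: TC = 60,460×$33.76 + (60,460/380.0)×13.8 + (380.0/2)×0.35×$33.76 = $2,045,570.29.
EOQ at $33.58 = 376.8 < 8800, so use break Q=8800: TC = 60,460×$33.58 + (60,460/8800.0)×13.8 + (8800.0/2)×0.35×$33.58 = $2,082,054.81.
Lowest total cost is $2,045,570.29 at Q = 380.0.

Q* ≈ 380 panels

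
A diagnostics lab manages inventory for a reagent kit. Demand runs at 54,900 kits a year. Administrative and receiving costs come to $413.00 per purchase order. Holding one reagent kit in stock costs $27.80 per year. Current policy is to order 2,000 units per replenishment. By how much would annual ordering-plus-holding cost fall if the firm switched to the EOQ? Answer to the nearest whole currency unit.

Extra cost ≈ $3,631 per year

EOQ = √(2DS/H) = √(2 × 54,900 × 413 / 27.8) ≈ 1277.18.
Cost at Q* = (D/Q*)S + (Q*/2)H = √(2DSH) ≈ $35,505.74.
Cost at Q = 2,000: (54,900/2,000)×413 + (2,000/2)×27.8 = $11,336.85 + $27,800.00 = $39,136.85.
Excess = $39,136.85 − $35,505.74 = $3,631.11.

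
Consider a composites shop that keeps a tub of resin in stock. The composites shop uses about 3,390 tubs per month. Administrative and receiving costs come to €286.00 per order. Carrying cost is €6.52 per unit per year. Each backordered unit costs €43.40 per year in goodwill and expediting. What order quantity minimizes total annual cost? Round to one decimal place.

Annual demand D = 3,390 × 12 = 40,680.
With planned backorders, Q* = √(2DS/H) · √((H+B)/B).
√(2DS/H) = √(2 × 40,680 × 286 / 6.52) = 1889.142.
√((H+B)/B) = √((6.52+43.4)/43.4) = 1.0725.
Q* ≈ 2026.082.

Q* ≈ 2,026.1 tubs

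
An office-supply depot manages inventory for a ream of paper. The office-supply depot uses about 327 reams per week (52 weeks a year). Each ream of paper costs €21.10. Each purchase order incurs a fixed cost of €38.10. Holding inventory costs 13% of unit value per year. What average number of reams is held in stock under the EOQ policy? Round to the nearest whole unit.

Average inventory ≈ 344 reams

Annual demand D = 327 × 52 = 17,004.
Holding cost H = 0.13 × €21.10 = €2.7430 per unit per year.
The optimal lot size = √(2DS/H) = √(2 × 17,004 × 38.1 / 2.743) ≈ 687.29.
Average inventory = Q*/2 ≈ 687.29 / 2 = 343.645.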